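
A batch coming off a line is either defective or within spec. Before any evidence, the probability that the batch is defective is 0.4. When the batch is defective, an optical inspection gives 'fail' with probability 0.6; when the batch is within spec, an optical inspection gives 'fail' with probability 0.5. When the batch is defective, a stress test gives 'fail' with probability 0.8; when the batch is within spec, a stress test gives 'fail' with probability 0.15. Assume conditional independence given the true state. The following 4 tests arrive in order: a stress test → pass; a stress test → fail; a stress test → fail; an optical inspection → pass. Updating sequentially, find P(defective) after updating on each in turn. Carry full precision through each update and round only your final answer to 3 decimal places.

Apply Bayes' rule sequentially, carrying P(defective) forward.
After a stress test='pass': P(defective) = 0.2·0.4000 / (0.2·0.4000 + 0.85·0.6000) ≈ 0.1356
After a stress test='fail': P(defective) = 0.8·0.1356 / (0.8·0.1356 + 0.15·0.8644) ≈ 0.4555
After a stress test='fail': P(defective) = 0.8·0.4555 / (0.8·0.4555 + 0.15·0.5445) ≈ 0.8169
After an optical inspection='pass': P(defective) = 0.4·0.8169 / (0.4·0.8169 + 0.5·0.1831) ≈ 0.7812

0.781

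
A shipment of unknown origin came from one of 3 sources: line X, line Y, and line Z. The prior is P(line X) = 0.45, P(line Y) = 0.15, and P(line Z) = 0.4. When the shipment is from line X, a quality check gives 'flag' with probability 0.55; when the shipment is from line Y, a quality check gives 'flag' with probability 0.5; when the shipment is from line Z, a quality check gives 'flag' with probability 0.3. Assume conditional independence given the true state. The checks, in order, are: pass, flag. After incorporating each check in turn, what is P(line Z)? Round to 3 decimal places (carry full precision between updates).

After 'pass': normaliser = 0.45·0.4500 + 0.5·0.1500 + 0.7·0.4000; P(line X) ≈ 0.3632, P(line Y) ≈ 0.1345, P(line Z) ≈ 0.5022
After 'flag': normaliser = 0.55·0.3632 + 0.5·0.1345 + 0.3·0.5022; P(line X) ≈ 0.4783, P(line Y) ≈ 0.1610, P(line Z) ≈ 0.3607

0.361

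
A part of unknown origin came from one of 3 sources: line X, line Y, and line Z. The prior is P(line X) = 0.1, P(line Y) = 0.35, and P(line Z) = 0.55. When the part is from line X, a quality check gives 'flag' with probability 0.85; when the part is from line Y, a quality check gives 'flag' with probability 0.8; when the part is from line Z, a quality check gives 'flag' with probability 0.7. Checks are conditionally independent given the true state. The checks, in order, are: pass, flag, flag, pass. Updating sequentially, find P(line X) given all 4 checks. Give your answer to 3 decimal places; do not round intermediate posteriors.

After 'pass': normaliser = 0.15·0.1000 + 0.2·0.3500 + 0.3·0.5500; P(line X) ≈ 0.0600, P(line Y) ≈ 0.2800, P(line Z) ≈ 0.6600
After 'flag': normaliser = 0.85·0.0600 + 0.8·0.2800 + 0.7·0.6600; P(line X) ≈ 0.0692, P(line Y) ≈ 0.3039, P(line Z) ≈ 0.6269
After 'flag': normaliser = 0.85·0.0692 + 0.8·0.3039 + 0.7·0.6269; P(line X) ≈ 0.0794, P(line Y) ≈ 0.3282, P(line Z) ≈ 0.5924
After 'pass': normaliser = 0.15·0.0794 + 0.2·0.3282 + 0.3·0.5924; P(line X) ≈ 0.0467, P(line Y) ≈ 0.2572, P(line Z) ≈ 0.6962

0.047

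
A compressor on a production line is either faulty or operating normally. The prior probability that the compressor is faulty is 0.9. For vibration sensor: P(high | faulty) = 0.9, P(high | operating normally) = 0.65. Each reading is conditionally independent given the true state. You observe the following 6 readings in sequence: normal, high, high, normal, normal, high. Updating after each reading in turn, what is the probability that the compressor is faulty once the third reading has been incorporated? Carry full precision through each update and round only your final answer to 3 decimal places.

After 'normal': P(faulty) = 0.1·0.9000 / (0.1·0.9000 + 0.35·0.1000) ≈ 0.7200
After 'high': P(faulty) = 0.9·0.7200 / (0.9·0.7200 + 0.65·0.2800) ≈ 0.7807
After 'high': P(faulty) = 0.9·0.7807 / (0.9·0.7807 + 0.65·0.2193) ≈ 0.8314

0.831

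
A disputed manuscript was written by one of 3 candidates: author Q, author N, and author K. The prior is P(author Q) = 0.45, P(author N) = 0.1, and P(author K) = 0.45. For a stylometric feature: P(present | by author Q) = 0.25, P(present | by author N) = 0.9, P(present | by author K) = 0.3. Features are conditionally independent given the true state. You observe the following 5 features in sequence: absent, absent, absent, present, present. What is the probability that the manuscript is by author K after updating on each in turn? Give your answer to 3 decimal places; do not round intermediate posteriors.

After 'absent': normaliser = 0.75·0.4500 + 0.1·0.1000 + 0.7·0.4500; P(author Q) ≈ 0.5094, P(author N) ≈ 0.0151, P(author K) ≈ 0.4755
After 'absent': normaliser = 0.75·0.5094 + 0.1·0.0151 + 0.7·0.4755; P(author Q) ≈ 0.5333, P(author N) ≈ 0.0021, P(author K) ≈ 0.4646
After 'absent': normaliser = 0.75·0.5333 + 0.1·0.0021 + 0.7·0.4646; P(author Q) ≈ 0.5514, P(author N) ≈ 0.0003, P(author K) ≈ 0.4483
After 'present': normaliser = 0.25·0.5514 + 0.9·0.0003 + 0.3·0.4483; P(author Q) ≈ 0.5057, P(author N) ≈ 0.0010, P(author K) ≈ 0.4934
After 'present': normaliser = 0.25·0.5057 + 0.9·0.0010 + 0.3·0.4934; P(author Q) ≈ 0.4592, P(author N) ≈ 0.0031, P(author K) ≈ 0.5376

0.538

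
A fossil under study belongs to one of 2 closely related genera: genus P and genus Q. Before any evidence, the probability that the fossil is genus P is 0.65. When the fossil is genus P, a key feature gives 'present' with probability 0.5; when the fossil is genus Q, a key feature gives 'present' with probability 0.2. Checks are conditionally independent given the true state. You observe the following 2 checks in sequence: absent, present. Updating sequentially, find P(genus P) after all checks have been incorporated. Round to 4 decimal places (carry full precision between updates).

After 'absent': P(genus P) = 0.5·0.6500 / (0.5·0.6500 + 0.8·0.3500) ≈ 0.5372
After 'present': P(genus P) = 0.5·0.5372 / (0.5·0.5372 + 0.2·0.4628) ≈ 0.7437

0.7437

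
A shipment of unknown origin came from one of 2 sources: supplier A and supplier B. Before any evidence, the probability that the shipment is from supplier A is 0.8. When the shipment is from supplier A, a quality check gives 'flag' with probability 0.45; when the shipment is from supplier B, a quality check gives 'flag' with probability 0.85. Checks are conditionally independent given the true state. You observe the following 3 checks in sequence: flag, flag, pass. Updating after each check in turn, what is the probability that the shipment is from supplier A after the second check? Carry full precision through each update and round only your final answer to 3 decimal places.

0.529

After 'flag': P(supplier A) = 0.45·0.8000 / (0.45·0.8000 + 0.85·0.2000) ≈ 0.6792
After 'flag': P(supplier A) = 0.45·0.6792 / (0.45·0.6792 + 0.85·0.3208) ≈ 0.5285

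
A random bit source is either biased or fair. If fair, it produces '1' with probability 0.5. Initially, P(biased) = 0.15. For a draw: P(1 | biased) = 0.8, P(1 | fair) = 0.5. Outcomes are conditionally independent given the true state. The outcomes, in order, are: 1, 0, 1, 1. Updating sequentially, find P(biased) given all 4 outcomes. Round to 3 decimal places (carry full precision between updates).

After '1': P(biased) = 0.8·0.1500 / (0.8·0.1500 + 0.5·0.8500) ≈ 0.2202
After '0': P(biased) = 0.2·0.2202 / (0.2·0.2202 + 0.5·0.7798) ≈ 0.1015
After '1': P(biased) = 0.8·0.1015 / (0.8·0.1015 + 0.5·0.8985) ≈ 0.1530
After '1': P(biased) = 0.8·0.1530 / (0.8·0.1530 + 0.5·0.8470) ≈ 0.2243

0.224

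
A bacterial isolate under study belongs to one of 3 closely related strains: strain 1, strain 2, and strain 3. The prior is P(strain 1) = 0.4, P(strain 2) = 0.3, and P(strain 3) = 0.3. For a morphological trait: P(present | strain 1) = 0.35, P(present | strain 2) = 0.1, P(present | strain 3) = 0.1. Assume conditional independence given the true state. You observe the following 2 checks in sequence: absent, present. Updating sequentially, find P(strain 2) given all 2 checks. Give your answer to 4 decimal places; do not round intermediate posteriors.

Each posterior becomes the prior for the next update.
After 'absent': normaliser = 0.65·0.4000 + 0.9·0.3000 + 0.9·0.3000; P(strain 1) ≈ 0.3250, P(strain 2) ≈ 0.3375, P(strain 3) ≈ 0.3375
After 'present': normaliser = 0.35·0.3250 + 0.1·0.3375 + 0.1·0.3375; P(strain 1) ≈ 0.6276, P(strain 2) ≈ 0.1862, P(strain 3) ≈ 0.1862

0.1862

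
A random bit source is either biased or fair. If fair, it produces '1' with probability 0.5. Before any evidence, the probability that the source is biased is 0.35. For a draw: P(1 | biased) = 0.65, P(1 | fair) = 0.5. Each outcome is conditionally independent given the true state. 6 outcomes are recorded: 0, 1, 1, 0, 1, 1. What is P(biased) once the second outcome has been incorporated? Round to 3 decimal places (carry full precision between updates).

Apply Bayes' rule sequentially, carrying P(biased) forward.
After '0': P(biased) = 0.35·0.3500 / (0.35·0.3500 + 0.5·0.6500) ≈ 0.2737
After '1': P(biased) = 0.65·0.2737 / (0.65·0.2737 + 0.5·0.7263) ≈ 0.3289

0.329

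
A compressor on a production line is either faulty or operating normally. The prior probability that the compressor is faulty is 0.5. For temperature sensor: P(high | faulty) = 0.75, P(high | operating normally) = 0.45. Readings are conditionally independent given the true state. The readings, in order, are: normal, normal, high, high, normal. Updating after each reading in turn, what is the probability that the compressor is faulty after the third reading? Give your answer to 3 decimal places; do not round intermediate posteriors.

After 'normal': P(faulty) = 0.25·0.5000 / (0.25·0.5000 + 0.55·0.5000) ≈ 0.3125
After 'normal': P(faulty) = 0.25·0.3125 / (0.25·0.3125 + 0.55·0.6875) ≈ 0.1712
After 'high': P(faulty) = 0.75·0.1712 / (0.75·0.1712 + 0.45·0.8288) ≈ 0.2561

0.256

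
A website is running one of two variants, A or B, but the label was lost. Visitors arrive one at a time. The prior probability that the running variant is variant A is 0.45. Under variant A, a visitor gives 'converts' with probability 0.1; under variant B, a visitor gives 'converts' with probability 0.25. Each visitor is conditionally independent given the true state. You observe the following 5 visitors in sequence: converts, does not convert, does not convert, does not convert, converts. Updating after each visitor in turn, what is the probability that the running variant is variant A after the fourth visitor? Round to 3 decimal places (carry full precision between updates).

After 'converts': P(A) = 0.1·0.4500 / (0.1·0.4500 + 0.25·0.5500) ≈ 0.2466
After 'does not convert': P(A) = 0.9·0.2466 / (0.9·0.2466 + 0.75·0.7534) ≈ 0.2820
After 'does not convert': P(A) = 0.9·0.2820 / (0.9·0.2820 + 0.75·0.7180) ≈ 0.3203
After 'does not convert': P(A) = 0.9·0.3203 / (0.9·0.3203 + 0.75·0.6797) ≈ 0.3612

0.361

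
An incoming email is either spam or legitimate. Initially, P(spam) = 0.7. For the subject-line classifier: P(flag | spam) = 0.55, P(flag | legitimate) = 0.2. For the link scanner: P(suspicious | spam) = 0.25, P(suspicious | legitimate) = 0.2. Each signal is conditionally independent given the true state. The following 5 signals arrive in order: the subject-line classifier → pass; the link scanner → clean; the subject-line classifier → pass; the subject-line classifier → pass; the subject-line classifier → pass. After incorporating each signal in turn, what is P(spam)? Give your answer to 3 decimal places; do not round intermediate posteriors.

After the subject-line classifier='pass': P(spam) = 0.45·0.7000 / (0.45·0.7000 + 0.8·0.3000) ≈ 0.5676
After the link scanner='clean': P(spam) = 0.75·0.5676 / (0.75·0.5676 + 0.8·0.4324) ≈ 0.5517
After the subject-line classifier='pass': P(spam) = 0.45·0.5517 / (0.45·0.5517 + 0.8·0.4483) ≈ 0.4090
After the subject-line classifier='pass': P(spam) = 0.45·0.4090 / (0.45·0.4090 + 0.8·0.5910) ≈ 0.2802
After the subject-line classifier='pass': P(spam) = 0.45·0.2802 / (0.45·0.2802 + 0.8·0.7198) ≈ 0.1797

0.180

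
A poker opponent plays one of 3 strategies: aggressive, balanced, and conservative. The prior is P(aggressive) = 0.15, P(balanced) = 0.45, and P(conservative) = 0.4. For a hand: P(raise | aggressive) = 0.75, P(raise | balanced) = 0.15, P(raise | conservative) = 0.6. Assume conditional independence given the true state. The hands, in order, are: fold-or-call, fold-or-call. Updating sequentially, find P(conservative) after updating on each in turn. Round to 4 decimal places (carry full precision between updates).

0.1606

After 'fold-or-call': normaliser = 0.25·0.1500 + 0.85·0.4500 + 0.4·0.4000; P(aggressive) ≈ 0.0647, P(balanced) ≈ 0.6595, P(conservative) ≈ 0.2759
After 'fold-or-call': normaliser = 0.25·0.0647 + 0.85·0.6595 + 0.4·0.2759; P(aggressive) ≈ 0.0235, P(balanced) ≈ 0.8159, P(conservative) ≈ 0.1606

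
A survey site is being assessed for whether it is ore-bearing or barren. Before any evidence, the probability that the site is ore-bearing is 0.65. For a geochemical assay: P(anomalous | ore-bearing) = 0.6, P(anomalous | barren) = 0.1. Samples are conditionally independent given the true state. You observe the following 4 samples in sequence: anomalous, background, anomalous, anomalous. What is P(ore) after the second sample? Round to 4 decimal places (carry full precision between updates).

0.8320

Each posterior becomes the prior for the next update.
After 'anomalous': P(ore) = 0.6·0.6500 / (0.6·0.6500 + 0.1·0.3500) ≈ 0.9176
After 'background': P(ore) = 0.4·0.9176 / (0.4·0.9176 + 0.9·0.0824) ≈ 0.8320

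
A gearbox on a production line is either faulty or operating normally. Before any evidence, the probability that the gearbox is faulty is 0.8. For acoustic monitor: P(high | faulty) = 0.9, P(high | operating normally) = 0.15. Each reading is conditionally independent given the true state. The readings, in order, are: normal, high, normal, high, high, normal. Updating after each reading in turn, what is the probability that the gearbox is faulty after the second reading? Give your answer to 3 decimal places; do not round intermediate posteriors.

0.738

After 'normal': P(faulty) = 0.1·0.8000 / (0.1·0.8000 + 0.85·0.2000) ≈ 0.3200
After 'high': P(faulty) = 0.9·0.3200 / (0.9·0.3200 + 0.15·0.6800) ≈ 0.7385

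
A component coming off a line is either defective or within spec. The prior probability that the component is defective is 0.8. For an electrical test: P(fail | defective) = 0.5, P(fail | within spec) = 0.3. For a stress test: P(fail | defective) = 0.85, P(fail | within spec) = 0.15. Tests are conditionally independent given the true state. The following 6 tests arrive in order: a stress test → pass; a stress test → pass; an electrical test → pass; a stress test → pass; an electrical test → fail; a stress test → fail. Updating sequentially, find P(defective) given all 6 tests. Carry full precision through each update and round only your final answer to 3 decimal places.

0.129

Apply Bayes' rule sequentially, carrying P(defective) forward.
After a stress test='pass': P(defective) = 0.15·0.8000 / (0.15·0.8000 + 0.85·0.2000) ≈ 0.4138
After a stress test='pass': P(defective) = 0.15·0.4138 / (0.15·0.4138 + 0.85·0.5862) ≈ 0.1108
After an electrical test='pass': P(defective) = 0.5·0.1108 / (0.5·0.1108 + 0.7·0.8892) ≈ 0.0817
After a stress test='pass': P(defective) = 0.15·0.0817 / (0.15·0.0817 + 0.85·0.9183) ≈ 0.0155
After an electrical test='fail': P(defective) = 0.5·0.0155 / (0.5·0.0155 + 0.3·0.9845) ≈ 0.0255
After a stress test='fail': P(defective) = 0.85·0.0255 / (0.85·0.0255 + 0.15·0.9745) ≈ 0.1291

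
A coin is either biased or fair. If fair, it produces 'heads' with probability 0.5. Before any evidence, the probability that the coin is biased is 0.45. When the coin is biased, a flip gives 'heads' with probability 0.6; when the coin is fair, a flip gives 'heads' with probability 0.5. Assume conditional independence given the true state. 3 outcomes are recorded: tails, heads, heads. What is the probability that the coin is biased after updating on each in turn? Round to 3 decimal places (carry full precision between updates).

0.485

After 'tails': P(biased) = 0.4·0.4500 / (0.4·0.4500 + 0.5·0.5500) ≈ 0.3956
After 'heads': P(biased) = 0.6·0.3956 / (0.6·0.3956 + 0.5·0.6044) ≈ 0.4399
After 'heads': P(biased) = 0.6·0.4399 / (0.6·0.4399 + 0.5·0.5601) ≈ 0.4852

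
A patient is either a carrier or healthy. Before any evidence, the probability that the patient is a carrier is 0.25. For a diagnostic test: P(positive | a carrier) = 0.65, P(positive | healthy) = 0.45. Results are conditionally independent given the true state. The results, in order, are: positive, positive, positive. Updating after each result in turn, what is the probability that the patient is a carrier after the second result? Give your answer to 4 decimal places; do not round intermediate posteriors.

After 'positive': P(carrier) = 0.65·0.2500 / (0.65·0.2500 + 0.45·0.7500) ≈ 0.3250
After 'positive': P(carrier) = 0.65·0.3250 / (0.65·0.3250 + 0.45·0.6750) ≈ 0.4102

0.4102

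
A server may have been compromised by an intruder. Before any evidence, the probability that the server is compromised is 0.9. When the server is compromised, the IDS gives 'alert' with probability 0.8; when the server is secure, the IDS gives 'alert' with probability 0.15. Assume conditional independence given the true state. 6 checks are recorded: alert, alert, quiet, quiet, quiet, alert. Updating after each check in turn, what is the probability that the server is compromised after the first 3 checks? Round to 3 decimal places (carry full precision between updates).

After 'alert': P(compromised) = 0.8·0.9000 / (0.8·0.9000 + 0.15·0.1000) ≈ 0.9796
After 'alert': P(compromised) = 0.8·0.9796 / (0.8·0.9796 + 0.15·0.0204) ≈ 0.9961
After 'quiet': P(compromised) = 0.2·0.9961 / (0.2·0.9961 + 0.85·0.0039) ≈ 0.9837

0.984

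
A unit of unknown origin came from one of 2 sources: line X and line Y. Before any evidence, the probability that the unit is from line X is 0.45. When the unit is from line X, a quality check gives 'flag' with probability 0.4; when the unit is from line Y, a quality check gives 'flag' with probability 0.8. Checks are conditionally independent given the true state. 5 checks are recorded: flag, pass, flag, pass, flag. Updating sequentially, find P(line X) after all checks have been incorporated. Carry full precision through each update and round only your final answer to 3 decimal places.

0.479

Apply Bayes' rule sequentially, carrying P(line X) forward.
After 'flag': P(line X) = 0.4·0.4500 / (0.4·0.4500 + 0.8·0.5500) ≈ 0.2903
After 'pass': P(line X) = 0.6·0.2903 / (0.6·0.2903 + 0.2·0.7097) ≈ 0.5510
After 'flag': P(line X) = 0.4·0.5510 / (0.4·0.5510 + 0.8·0.4490) ≈ 0.3803
After 'pass': P(line X) = 0.6·0.3803 / (0.6·0.3803 + 0.2·0.6197) ≈ 0.6480
After 'flag': P(line X) = 0.4·0.6480 / (0.4·0.6480 + 0.8·0.3520) ≈ 0.4793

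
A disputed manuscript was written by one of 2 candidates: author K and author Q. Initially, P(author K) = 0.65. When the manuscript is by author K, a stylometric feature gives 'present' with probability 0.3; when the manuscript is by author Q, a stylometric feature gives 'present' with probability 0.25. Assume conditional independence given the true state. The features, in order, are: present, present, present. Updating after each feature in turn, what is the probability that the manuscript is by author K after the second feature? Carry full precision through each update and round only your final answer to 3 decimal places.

0.728

Each posterior becomes the prior for the next update.
After 'present': P(author K) = 0.3·0.6500 / (0.3·0.6500 + 0.25·0.3500) ≈ 0.6903
After 'present': P(author K) = 0.3·0.6903 / (0.3·0.6903 + 0.25·0.3097) ≈ 0.7278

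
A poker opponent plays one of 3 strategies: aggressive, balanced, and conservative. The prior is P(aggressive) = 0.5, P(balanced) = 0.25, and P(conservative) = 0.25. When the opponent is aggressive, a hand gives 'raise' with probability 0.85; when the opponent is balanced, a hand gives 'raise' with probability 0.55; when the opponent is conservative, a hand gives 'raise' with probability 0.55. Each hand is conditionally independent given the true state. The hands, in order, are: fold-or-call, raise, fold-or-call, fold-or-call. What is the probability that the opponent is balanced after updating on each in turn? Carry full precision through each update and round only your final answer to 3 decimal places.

0.473

After 'fold-or-call': normaliser = 0.15·0.5000 + 0.45·0.2500 + 0.45·0.2500; P(aggressive) ≈ 0.2500, P(balanced) ≈ 0.3750, P(conservative) ≈ 0.3750
After 'raise': normaliser = 0.85·0.2500 + 0.55·0.3750 + 0.55·0.3750; P(aggressive) ≈ 0.3400, P(balanced) ≈ 0.3300, P(conservative) ≈ 0.3300
After 'fold-or-call': normaliser = 0.15·0.3400 + 0.45·0.3300 + 0.45·0.3300; P(aggressive) ≈ 0.1466, P(balanced) ≈ 0.4267, P(conservative) ≈ 0.4267
After 'fold-or-call': normaliser = 0.15·0.1466 + 0.45·0.4267 + 0.45·0.4267; P(aggressive) ≈ 0.0541, P(balanced) ≈ 0.4729, P(conservative) ≈ 0.4729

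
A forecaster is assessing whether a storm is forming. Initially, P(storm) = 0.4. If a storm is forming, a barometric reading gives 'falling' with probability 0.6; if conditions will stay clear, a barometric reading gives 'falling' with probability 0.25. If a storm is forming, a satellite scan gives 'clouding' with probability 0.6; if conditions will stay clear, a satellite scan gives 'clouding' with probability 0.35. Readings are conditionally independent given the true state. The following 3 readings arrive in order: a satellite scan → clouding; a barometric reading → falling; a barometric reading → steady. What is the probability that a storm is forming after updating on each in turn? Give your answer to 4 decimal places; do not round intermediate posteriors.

0.5940

Each posterior becomes the prior for the next update.
After a satellite scan='clouding': P(storm) = 0.6·0.4000 / (0.6·0.4000 + 0.35·0.6000) ≈ 0.5333
After a barometric reading='falling': P(storm) = 0.6·0.5333 / (0.6·0.5333 + 0.25·0.4667) ≈ 0.7328
After a barometric reading='steady': P(storm) = 0.4·0.7328 / (0.4·0.7328 + 0.75·0.2672) ≈ 0.5940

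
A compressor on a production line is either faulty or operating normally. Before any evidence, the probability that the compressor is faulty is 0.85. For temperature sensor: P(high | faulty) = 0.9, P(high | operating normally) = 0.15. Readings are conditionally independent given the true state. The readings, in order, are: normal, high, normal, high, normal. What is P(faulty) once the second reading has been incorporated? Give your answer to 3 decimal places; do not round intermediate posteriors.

Each posterior becomes the prior for the next update.
After 'normal': P(faulty) = 0.1·0.8500 / (0.1·0.8500 + 0.85·0.1500) ≈ 0.4000
After 'high': P(faulty) = 0.9·0.4000 / (0.9·0.4000 + 0.15·0.6000) ≈ 0.8000

0.800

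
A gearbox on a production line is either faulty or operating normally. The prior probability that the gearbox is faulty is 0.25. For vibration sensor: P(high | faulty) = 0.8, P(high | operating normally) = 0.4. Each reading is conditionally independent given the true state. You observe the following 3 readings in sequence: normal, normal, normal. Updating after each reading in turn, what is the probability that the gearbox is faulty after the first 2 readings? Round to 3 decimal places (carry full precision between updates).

After 'normal': P(faulty) = 0.2·0.2500 / (0.2·0.2500 + 0.6·0.7500) ≈ 0.1000
After 'normal': P(faulty) = 0.2·0.1000 / (0.2·0.1000 + 0.6·0.9000) ≈ 0.0357

0.036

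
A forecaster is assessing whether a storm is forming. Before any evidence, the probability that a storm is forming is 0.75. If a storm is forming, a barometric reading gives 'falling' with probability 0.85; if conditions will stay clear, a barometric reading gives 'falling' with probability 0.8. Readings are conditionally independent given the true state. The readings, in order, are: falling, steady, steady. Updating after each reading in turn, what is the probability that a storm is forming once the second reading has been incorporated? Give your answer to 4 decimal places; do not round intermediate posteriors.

0.7051

After 'falling': P(storm) = 0.85·0.7500 / (0.85·0.7500 + 0.8·0.2500) ≈ 0.7612
After 'steady': P(storm) = 0.15·0.7612 / (0.15·0.7612 + 0.2·0.2388) ≈ 0.7051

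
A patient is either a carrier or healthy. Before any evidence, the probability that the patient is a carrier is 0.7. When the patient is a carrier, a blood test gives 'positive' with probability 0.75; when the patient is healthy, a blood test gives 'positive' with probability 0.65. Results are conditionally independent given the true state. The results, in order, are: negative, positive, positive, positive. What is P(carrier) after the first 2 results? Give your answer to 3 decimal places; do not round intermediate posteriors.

0.658

Apply Bayes' rule sequentially, carrying P(carrier) forward.
After 'negative': P(carrier) = 0.25·0.7000 / (0.25·0.7000 + 0.35·0.3000) ≈ 0.6250
After 'positive': P(carrier) = 0.75·0.6250 / (0.75·0.6250 + 0.65·0.3750) ≈ 0.6579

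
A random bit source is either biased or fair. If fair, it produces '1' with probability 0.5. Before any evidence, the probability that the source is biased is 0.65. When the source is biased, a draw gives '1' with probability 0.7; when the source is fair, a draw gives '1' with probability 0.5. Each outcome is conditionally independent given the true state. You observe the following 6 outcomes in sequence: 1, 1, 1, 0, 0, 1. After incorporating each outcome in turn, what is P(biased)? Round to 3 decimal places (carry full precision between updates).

After '1': P(biased) = 0.7·0.6500 / (0.7·0.6500 + 0.5·0.3500) ≈ 0.7222
After '1': P(biased) = 0.7·0.7222 / (0.7·0.7222 + 0.5·0.2778) ≈ 0.7845
After '1': P(biased) = 0.7·0.7845 / (0.7·0.7845 + 0.5·0.2155) ≈ 0.8360
After '0': P(biased) = 0.3·0.8360 / (0.3·0.8360 + 0.5·0.1640) ≈ 0.7535
After '0': P(biased) = 0.3·0.7535 / (0.3·0.7535 + 0.5·0.2465) ≈ 0.6472
After '1': P(biased) = 0.7·0.6472 / (0.7·0.6472 + 0.5·0.3528) ≈ 0.7198

0.720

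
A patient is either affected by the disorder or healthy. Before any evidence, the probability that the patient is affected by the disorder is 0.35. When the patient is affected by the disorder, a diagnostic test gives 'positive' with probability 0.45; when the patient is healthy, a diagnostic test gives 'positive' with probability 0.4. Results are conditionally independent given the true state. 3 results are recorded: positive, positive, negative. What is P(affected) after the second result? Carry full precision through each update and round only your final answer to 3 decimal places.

0.405

After 'positive': P(affected) = 0.45·0.3500 / (0.45·0.3500 + 0.4·0.6500) ≈ 0.3772
After 'positive': P(affected) = 0.45·0.3772 / (0.45·0.3772 + 0.4·0.6228) ≈ 0.4053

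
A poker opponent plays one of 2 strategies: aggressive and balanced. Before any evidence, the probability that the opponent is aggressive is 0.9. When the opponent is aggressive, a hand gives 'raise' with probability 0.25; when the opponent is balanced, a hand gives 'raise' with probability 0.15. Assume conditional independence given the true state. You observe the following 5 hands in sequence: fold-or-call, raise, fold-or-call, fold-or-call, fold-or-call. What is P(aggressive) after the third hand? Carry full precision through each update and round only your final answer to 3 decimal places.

After 'fold-or-call': P(aggressive) = 0.75·0.9000 / (0.75·0.9000 + 0.85·0.1000) ≈ 0.8882
After 'raise': P(aggressive) = 0.25·0.8882 / (0.25·0.8882 + 0.15·0.1118) ≈ 0.9298
After 'fold-or-call': P(aggressive) = 0.75·0.9298 / (0.75·0.9298 + 0.85·0.0702) ≈ 0.9211

0.921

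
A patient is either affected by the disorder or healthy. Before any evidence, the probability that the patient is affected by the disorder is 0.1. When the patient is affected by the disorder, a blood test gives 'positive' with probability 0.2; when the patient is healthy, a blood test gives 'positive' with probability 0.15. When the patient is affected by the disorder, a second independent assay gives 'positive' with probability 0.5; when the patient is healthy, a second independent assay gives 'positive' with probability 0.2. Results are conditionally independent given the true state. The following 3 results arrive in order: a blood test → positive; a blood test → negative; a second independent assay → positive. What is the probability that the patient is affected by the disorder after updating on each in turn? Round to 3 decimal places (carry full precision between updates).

0.258

After a blood test='positive': P(affected) = 0.2·0.1000 / (0.2·0.1000 + 0.15·0.9000) ≈ 0.1290
After a blood test='negative': P(affected) = 0.8·0.1290 / (0.8·0.1290 + 0.85·0.8710) ≈ 0.1224
After a second independent assay='positive': P(affected) = 0.5·0.1224 / (0.5·0.1224 + 0.2·0.8776) ≈ 0.2585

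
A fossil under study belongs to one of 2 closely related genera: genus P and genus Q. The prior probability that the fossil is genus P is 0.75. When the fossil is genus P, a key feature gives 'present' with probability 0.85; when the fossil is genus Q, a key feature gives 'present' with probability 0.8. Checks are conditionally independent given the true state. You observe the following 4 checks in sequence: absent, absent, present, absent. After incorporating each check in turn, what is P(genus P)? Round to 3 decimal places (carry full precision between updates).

After 'absent': P(genus P) = 0.15·0.7500 / (0.15·0.7500 + 0.2·0.2500) ≈ 0.6923
After 'absent': P(genus P) = 0.15·0.6923 / (0.15·0.6923 + 0.2·0.3077) ≈ 0.6279
After 'present': P(genus P) = 0.85·0.6279 / (0.85·0.6279 + 0.8·0.3721) ≈ 0.6420
After 'absent': P(genus P) = 0.15·0.6420 / (0.15·0.6420 + 0.2·0.3580) ≈ 0.5735

0.574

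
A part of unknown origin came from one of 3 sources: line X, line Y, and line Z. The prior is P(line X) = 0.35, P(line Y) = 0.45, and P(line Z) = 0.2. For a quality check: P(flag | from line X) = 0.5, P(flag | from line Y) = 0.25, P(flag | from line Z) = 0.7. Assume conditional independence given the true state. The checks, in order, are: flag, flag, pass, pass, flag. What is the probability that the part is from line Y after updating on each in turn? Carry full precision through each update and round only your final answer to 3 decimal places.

0.188

After 'flag': normaliser = 0.5·0.3500 + 0.25·0.4500 + 0.7·0.2000; P(line X) ≈ 0.4094, P(line Y) ≈ 0.2632, P(line Z) ≈ 0.3275
After 'flag': normaliser = 0.5·0.4094 + 0.25·0.2632 + 0.7·0.3275; P(line X) ≈ 0.4096, P(line Y) ≈ 0.1317, P(line Z) ≈ 0.4587
After 'pass': normaliser = 0.5·0.4096 + 0.75·0.1317 + 0.3·0.4587; P(line X) ≈ 0.4642, P(line Y) ≈ 0.2238, P(line Z) ≈ 0.3120
After 'pass': normaliser = 0.5·0.4642 + 0.75·0.2238 + 0.3·0.3120; P(line X) ≈ 0.4703, P(line Y) ≈ 0.3401, P(line Z) ≈ 0.1896
After 'flag': normaliser = 0.5·0.4703 + 0.25·0.3401 + 0.7·0.1896; P(line X) ≈ 0.5192, P(line Y) ≈ 0.1877, P(line Z) ≈ 0.2931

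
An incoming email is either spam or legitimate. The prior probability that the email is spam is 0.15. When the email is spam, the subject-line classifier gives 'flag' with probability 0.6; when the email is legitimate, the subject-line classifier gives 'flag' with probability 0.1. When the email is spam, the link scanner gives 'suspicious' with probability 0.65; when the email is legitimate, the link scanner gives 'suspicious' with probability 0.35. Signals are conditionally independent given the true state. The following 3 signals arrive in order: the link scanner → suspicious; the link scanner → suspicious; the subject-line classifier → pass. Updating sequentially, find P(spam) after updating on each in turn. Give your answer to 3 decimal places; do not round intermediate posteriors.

After the link scanner='suspicious': P(spam) = 0.65·0.1500 / (0.65·0.1500 + 0.35·0.8500) ≈ 0.2468
After the link scanner='suspicious': P(spam) = 0.65·0.2468 / (0.65·0.2468 + 0.35·0.7532) ≈ 0.3784
After the subject-line classifier='pass': P(spam) = 0.4·0.3784 / (0.4·0.3784 + 0.9·0.6216) ≈ 0.2129

0.213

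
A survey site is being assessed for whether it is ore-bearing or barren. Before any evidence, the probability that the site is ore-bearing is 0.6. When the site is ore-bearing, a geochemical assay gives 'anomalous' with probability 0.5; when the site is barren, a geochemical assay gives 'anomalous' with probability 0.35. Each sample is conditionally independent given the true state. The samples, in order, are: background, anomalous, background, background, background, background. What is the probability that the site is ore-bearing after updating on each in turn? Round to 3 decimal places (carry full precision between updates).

0.366

After 'background': P(ore) = 0.5·0.6000 / (0.5·0.6000 + 0.65·0.4000) ≈ 0.5357
After 'anomalous': P(ore) = 0.5·0.5357 / (0.5·0.5357 + 0.35·0.4643) ≈ 0.6224
After 'background': P(ore) = 0.5·0.6224 / (0.5·0.6224 + 0.65·0.3776) ≈ 0.5591
After 'background': P(ore) = 0.5·0.5591 / (0.5·0.5591 + 0.65·0.4409) ≈ 0.4938
After 'background': P(ore) = 0.5·0.4938 / (0.5·0.4938 + 0.65·0.5062) ≈ 0.4287
After 'background': P(ore) = 0.5·0.4287 / (0.5·0.4287 + 0.65·0.5713) ≈ 0.3659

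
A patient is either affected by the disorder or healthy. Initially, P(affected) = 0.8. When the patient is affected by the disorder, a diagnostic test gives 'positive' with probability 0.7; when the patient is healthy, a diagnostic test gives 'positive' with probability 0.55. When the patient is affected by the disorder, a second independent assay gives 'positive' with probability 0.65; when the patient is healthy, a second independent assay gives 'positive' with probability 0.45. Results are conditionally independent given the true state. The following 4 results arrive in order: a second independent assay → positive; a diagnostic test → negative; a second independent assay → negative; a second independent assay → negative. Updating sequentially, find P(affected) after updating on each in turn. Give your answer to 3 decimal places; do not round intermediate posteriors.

0.609

After a second independent assay='positive': P(affected) = 0.65·0.8000 / (0.65·0.8000 + 0.45·0.2000) ≈ 0.8525
After a diagnostic test='negative': P(affected) = 0.3·0.8525 / (0.3·0.8525 + 0.45·0.1475) ≈ 0.7939
After a second independent assay='negative': P(affected) = 0.35·0.7939 / (0.35·0.7939 + 0.55·0.2061) ≈ 0.7102
After a second independent assay='negative': P(affected) = 0.35·0.7102 / (0.35·0.7102 + 0.55·0.2898) ≈ 0.6094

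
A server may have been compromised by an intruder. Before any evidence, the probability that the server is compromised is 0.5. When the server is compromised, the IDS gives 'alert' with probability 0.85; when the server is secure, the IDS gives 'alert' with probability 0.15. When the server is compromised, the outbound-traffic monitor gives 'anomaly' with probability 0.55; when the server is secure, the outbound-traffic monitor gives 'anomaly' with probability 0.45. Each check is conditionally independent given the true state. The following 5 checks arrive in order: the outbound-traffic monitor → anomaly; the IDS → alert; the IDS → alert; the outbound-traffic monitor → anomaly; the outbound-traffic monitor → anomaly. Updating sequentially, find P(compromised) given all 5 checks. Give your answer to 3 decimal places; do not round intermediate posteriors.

Apply Bayes' rule sequentially, carrying P(compromised) forward.
After the outbound-traffic monitor='anomaly': P(compromised) = 0.55·0.5000 / (0.55·0.5000 + 0.45·0.5000) ≈ 0.5500
After the IDS='alert': P(compromised) = 0.85·0.5500 / (0.85·0.5500 + 0.15·0.4500) ≈ 0.8738
After the IDS='alert': P(compromised) = 0.85·0.8738 / (0.85·0.8738 + 0.15·0.1262) ≈ 0.9752
After the outbound-traffic monitor='anomaly': P(compromised) = 0.55·0.9752 / (0.55·0.9752 + 0.45·0.0248) ≈ 0.9796
After the outbound-traffic monitor='anomaly': P(compromised) = 0.55·0.9796 / (0.55·0.9796 + 0.45·0.0204) ≈ 0.9832

0.983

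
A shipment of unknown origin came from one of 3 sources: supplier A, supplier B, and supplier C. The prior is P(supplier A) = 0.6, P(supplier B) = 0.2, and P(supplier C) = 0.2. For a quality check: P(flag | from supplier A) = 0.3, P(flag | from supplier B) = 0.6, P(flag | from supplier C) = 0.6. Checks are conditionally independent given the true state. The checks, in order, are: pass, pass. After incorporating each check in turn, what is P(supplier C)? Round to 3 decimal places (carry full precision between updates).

Apply Bayes' rule sequentially, carrying P(supplier C) forward.
After 'pass': normaliser = 0.7·0.6000 + 0.4·0.2000 + 0.4·0.2000; P(supplier A) ≈ 0.7241, P(supplier B) ≈ 0.1379, P(supplier C) ≈ 0.1379
After 'pass': normaliser = 0.7·0.7241 + 0.4·0.1379 + 0.4·0.1379; P(supplier A) ≈ 0.8212, P(supplier B) ≈ 0.0894, P(supplier C) ≈ 0.0894

0.089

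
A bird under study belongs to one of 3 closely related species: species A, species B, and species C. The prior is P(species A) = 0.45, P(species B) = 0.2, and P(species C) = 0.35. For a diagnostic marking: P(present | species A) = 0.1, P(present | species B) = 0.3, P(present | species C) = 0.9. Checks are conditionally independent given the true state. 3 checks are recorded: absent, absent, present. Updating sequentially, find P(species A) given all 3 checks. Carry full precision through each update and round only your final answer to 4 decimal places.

0.5283

After 'absent': normaliser = 0.9·0.4500 + 0.7·0.2000 + 0.1·0.3500; P(species A) ≈ 0.6983, P(species B) ≈ 0.2414, P(species C) ≈ 0.0603
After 'absent': normaliser = 0.9·0.6983 + 0.7·0.2414 + 0.1·0.0603; P(species A) ≈ 0.7822, P(species B) ≈ 0.2103, P(species C) ≈ 0.0075
After 'present': normaliser = 0.1·0.7822 + 0.3·0.2103 + 0.9·0.0075; P(species A) ≈ 0.5283, P(species B) ≈ 0.4261, P(species C) ≈ 0.0457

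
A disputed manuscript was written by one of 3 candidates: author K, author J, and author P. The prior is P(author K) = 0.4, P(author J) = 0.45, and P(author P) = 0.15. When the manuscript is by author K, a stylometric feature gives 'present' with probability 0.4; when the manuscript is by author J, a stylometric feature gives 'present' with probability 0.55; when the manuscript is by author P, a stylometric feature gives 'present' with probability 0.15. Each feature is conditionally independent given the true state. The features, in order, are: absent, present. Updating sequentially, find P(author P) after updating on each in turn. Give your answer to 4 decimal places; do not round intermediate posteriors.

After 'absent': normaliser = 0.6·0.4000 + 0.45·0.4500 + 0.85·0.1500; P(author K) ≈ 0.4211, P(author J) ≈ 0.3553, P(author P) ≈ 0.2237
After 'present': normaliser = 0.4·0.4211 + 0.55·0.3553 + 0.15·0.2237; P(author K) ≈ 0.4238, P(author J) ≈ 0.4917, P(author P) ≈ 0.0844

0.0844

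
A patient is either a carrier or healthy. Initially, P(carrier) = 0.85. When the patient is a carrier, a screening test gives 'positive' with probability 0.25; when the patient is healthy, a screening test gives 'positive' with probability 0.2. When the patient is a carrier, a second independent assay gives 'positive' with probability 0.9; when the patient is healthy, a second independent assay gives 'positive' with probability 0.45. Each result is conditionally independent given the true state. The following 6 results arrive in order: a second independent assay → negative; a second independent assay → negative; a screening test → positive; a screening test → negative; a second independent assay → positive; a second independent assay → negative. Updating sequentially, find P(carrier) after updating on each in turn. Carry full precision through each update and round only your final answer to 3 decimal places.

0.074

After a second independent assay='negative': P(carrier) = 0.1·0.8500 / (0.1·0.8500 + 0.55·0.1500) ≈ 0.5075
After a second independent assay='negative': P(carrier) = 0.1·0.5075 / (0.1·0.5075 + 0.55·0.4925) ≈ 0.1578
After a screening test='positive': P(carrier) = 0.25·0.1578 / (0.25·0.1578 + 0.2·0.8422) ≈ 0.1897
After a screening test='negative': P(carrier) = 0.75·0.1897 / (0.75·0.1897 + 0.8·0.8103) ≈ 0.1800
After a second independent assay='positive': P(carrier) = 0.9·0.1800 / (0.9·0.1800 + 0.45·0.8200) ≈ 0.3051
After a second independent assay='negative': P(carrier) = 0.1·0.3051 / (0.1·0.3051 + 0.55·0.6949) ≈ 0.0739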